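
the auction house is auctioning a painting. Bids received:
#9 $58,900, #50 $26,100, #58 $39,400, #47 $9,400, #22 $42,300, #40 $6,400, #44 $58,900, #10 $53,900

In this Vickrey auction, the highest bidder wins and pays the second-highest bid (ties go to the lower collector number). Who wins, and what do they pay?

Sorting bids: 58,900 (#9) > 58,900 (#44) > 53,900 (#10) > 42,300 (#22) > 39,400 (#58) > 26,100 (#50) > …
Tie at $58,900 → #9 wins by tie-break.
#9 wins with the highest bid; price is set by the runner-up at $58,900.

#9 pays $58,900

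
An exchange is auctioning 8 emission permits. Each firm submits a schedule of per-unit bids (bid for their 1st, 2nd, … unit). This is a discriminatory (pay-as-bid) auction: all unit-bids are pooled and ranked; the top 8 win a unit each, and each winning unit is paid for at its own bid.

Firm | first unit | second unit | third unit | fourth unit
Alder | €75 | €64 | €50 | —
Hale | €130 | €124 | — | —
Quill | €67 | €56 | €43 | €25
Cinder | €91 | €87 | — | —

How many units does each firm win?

Alder 2, Cinder 2, Hale 2, Quill 2

Pooled unit-bids ranked (top 8): 130 (Hale-1), 124 (Hale-2), 91 (Cinder-1), 87 (Cinder-2), 75 (Alder-1), 67 (Quill-1), 64 (Alder-2), 56 (Quill-2)
Next rejected bid: €50 (not a price — pay-as-bid).
Allocation: Alder 2, Cinder 2, Hale 2, Quill 2.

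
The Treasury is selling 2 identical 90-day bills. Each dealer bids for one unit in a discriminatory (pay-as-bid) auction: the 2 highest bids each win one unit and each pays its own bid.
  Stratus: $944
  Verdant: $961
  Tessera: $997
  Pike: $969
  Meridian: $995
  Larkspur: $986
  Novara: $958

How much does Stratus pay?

Stratus pays $0

Sorting: 997 (Tessera), 995 (Meridian), 986 (Larkspur), 969 (Pike), …
Top 2: Tessera, Meridian.
Stratus does not win → $0.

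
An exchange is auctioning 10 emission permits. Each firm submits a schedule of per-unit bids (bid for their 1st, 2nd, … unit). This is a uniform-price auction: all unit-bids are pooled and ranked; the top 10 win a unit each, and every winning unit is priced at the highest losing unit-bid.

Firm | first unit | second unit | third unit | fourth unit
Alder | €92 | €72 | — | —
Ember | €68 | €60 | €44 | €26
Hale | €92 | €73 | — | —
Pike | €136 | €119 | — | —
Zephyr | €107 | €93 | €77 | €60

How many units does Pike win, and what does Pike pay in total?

All unit-bids, highest first — top 10: 136 (Pike-1), 119 (Pike-2), 107 (Zephyr-1), 93 (Zephyr-2), 92 (Alder-1), 92 (Hale-1), 77 (Zephyr-3), 73 (Hale-2), 72 (Alder-2), 68 (Ember-1)
Highest rejected unit-bid = €60.
Pike wins 2 unit(s) at €60 each.

Pike: 2 units, pays €120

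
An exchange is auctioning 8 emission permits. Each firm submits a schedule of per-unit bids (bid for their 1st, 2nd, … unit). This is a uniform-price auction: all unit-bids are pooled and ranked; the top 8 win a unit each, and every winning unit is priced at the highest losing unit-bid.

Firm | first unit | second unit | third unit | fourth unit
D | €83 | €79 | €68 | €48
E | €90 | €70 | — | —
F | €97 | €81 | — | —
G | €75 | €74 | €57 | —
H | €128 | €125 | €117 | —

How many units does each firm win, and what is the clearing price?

Pooled unit-bids ranked (top 8): 128 (H-1), 125 (H-2), 117 (H-3), 97 (F-1), 90 (E-1), 83 (D-1), 81 (F-2), 79 (D-2)
Highest rejected unit-bid = €75.
Allocation: D 2, E 1, F 2, H 3.

D 2, E 1, F 2, H 3; clearing price €75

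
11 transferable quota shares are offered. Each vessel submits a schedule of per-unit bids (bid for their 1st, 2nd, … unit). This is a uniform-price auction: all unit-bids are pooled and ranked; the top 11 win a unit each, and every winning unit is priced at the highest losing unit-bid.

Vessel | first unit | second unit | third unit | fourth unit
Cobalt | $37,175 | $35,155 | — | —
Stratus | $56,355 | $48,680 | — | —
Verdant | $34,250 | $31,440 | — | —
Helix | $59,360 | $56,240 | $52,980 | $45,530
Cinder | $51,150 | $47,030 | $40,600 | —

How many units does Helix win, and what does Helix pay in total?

Helix: 4 units, pays $137,000

Pooled unit-bids ranked (top 11): 59,360 (Helix-1), 56,355 (Stratus-1), 56,240 (Helix-2), 52,980 (Helix-3), 51,150 (Cinder-1), 48,680 (Stratus-2), 47,030 (Cinder-2), 45,530 (Helix-4), 40,600 (Cinder-3), 37,175 (Cobalt-1), 35,155 (Cobalt-2)
Highest rejected unit-bid = $34,250.
Helix wins 4 unit(s) at $34,250 each.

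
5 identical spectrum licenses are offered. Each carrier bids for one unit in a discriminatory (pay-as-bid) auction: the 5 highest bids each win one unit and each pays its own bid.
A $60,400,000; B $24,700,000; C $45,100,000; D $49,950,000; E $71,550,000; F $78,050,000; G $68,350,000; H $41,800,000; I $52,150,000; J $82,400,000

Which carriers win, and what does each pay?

Ordering the bids: 82,400,000 (J), 78,050,000 (F), 71,550,000 (E), 68,350,000 (G), 60,400,000 (A), 52,150,000 (I), 49,950,000 (D), …
Winners (5 units): J, F, E, G, A.
Each winner pays its own bid: J $82,400,000, F $78,050,000, E $71,550,000, G $68,350,000, A $60,400,000.

J $82,400,000, F $78,050,000, E $71,550,000, G $68,350,000, A $60,400,000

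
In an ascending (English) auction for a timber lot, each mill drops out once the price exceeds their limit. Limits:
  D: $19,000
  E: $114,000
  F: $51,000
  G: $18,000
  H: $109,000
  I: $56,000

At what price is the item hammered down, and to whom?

Limits ranked: 114,000 (E) > 109,000 (H) > 56,000 (I) > 51,000 (F) > 19,000 (D) > 18,000 (G)
H is the last rival to drop out, at $109,000; E remains and wins at that price.

E wins at $109,000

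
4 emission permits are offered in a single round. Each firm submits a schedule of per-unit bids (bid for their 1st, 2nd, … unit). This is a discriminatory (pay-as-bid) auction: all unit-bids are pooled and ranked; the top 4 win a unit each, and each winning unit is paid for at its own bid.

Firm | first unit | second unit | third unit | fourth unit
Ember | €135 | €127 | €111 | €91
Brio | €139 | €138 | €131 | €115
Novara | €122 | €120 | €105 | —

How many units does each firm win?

Pooled unit-bids ranked (top 4): 139 (Brio-1), 138 (Brio-2), 135 (Ember-1), 131 (Brio-3)
Next rejected bid: €127 (not a price — pay-as-bid).
Allocation: Brio 3, Ember 1.

Brio 3, Ember 1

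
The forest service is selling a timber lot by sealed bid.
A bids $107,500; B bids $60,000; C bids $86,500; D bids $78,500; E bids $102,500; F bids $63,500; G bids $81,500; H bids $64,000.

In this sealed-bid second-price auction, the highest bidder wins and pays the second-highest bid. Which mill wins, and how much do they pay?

Sealed-bid second-price auction: the highest bidder wins and pays the second-highest bid.
Bids ranked: 107,500 (A) > 102,500 (E) > 86,500 (C) > 81,500 (G) > 78,500 (D) > 64,000 (H) > …
A is highest; pays the second-highest bid, $102,500.

A pays $102,500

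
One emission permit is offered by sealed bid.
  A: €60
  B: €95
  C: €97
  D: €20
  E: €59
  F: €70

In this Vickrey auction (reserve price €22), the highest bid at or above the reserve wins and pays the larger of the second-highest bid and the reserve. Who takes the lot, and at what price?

C pays €95

Bids ranked: 97 (C) > 95 (B) > 70 (F) > 60 (A) > 59 (E) > 20 (D)
Highest eligible bid: C at €97.
max(second-highest €95, reserve €22) = €95; the reserve does not bind.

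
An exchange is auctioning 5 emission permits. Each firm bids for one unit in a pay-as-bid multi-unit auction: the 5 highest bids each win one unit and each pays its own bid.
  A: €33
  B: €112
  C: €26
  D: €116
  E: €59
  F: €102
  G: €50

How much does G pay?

G pays €50

Bids ranked high→low: 116 (D), 112 (B), 102 (F), 59 (E), 50 (G), 33 (A), 26 (C)
Winners (5 units): D, B, F, E, G.
G wins → own bid €50.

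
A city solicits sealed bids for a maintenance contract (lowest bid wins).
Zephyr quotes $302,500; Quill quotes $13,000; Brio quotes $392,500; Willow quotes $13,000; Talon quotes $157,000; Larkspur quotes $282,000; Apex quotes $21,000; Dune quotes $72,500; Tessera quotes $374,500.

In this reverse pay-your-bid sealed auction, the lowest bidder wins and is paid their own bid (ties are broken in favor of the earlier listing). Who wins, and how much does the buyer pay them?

Quill is paid $13,000

Bids ranked: 13,000 (Quill) < 13,000 (Willow) < 21,000 (Apex) < 72,500 (Dune) < 157,000 (Talon) < 282,000 (Larkspur) < …
Quill and Willow tie at $13,000; tie-break gives it to Quill.
Quill has the lowest bid and is paid exactly that: $13,000.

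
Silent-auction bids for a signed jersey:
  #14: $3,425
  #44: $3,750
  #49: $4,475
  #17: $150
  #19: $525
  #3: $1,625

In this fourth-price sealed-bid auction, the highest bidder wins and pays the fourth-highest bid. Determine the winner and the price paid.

#49 pays $1,625

Bids ranked: 4,475 (#49) > 3,750 (#44) > 3,425 (#14) > 1,625 (#3) > 525 (#19) > 150 (#17)
#49 wins; payment is bid #4 in the ranking = $1,625.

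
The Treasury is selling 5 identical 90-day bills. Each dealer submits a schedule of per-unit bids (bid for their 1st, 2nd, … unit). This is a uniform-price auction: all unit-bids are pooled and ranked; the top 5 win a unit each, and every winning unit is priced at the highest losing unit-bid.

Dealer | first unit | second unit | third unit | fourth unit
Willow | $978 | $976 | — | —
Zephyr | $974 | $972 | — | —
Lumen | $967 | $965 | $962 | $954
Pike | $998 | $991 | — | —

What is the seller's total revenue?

Total revenue: $4,860

Merging the schedules and taking the best 5: 998 (Pike-1), 991 (Pike-2), 978 (Willow-1), 976 (Willow-2), 974 (Zephyr-1)
The (k+1)-th unit-bid is $972.
Allocation: Pike 2, Willow 2, Zephyr 1. Every unit priced at $972.
Revenue = 5 × 972 = $4,860.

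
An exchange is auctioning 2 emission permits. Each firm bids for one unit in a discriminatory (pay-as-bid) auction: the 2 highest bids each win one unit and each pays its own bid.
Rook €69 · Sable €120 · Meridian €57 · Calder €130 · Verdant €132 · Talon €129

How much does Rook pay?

Rook pays €0

Ordering the bids: 132 (Verdant), 130 (Calder), 129 (Talon), 120 (Sable), …
Winners (2 units): Verdant, Calder.
Rook does not win → €0.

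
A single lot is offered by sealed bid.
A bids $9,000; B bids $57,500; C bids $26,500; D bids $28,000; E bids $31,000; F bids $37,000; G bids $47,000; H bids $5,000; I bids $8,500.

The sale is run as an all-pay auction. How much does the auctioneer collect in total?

Total revenue: $249,500

Rule: the highest bidder wins the item, but every bidder pays their own bid.
Bids ranked: 57,500 (B) > 47,000 (G) > 37,000 (F) > 31,000 (E) > 28,000 (D) > 26,500 (C) > …
B wins with the top bid; all bids are sunk regardless.
Every bidder forfeits their bid regardless of winning.
Revenue = 9,000 + 57,500 + 26,500 + 28,000 + 31,000 + 37,000 + 47,000 + 5,000 + 8,500 = $249,500.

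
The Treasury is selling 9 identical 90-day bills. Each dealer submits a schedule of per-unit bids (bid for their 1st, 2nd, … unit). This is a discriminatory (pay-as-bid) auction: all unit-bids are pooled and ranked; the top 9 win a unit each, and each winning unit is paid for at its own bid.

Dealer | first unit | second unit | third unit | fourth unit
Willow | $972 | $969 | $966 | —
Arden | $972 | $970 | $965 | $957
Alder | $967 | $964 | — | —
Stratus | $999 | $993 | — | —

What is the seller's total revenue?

Total revenue: $8,773

Pooled unit-bids ranked (top 9): 999 (Stratus-1), 993 (Stratus-2), 972 (Willow-1), 972 (Arden-1), 970 (Arden-2), 969 (Willow-2), 967 (Alder-1), 966 (Willow-3), 965 (Arden-3)
Next rejected bid: $964 (not a price — pay-as-bid).
Each winning unit pays its own bid.
Revenue = 999 + 993 + 972 + 972 + 970 + 969 + 967 + 966 + 965 = $8,773.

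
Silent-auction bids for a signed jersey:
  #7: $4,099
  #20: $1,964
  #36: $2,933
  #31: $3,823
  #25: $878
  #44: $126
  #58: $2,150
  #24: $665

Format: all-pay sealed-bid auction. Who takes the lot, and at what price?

Sorting bids: 4,099 (#7) > 3,823 (#31) > 2,933 (#36) > 2,150 (#58) > 1,964 (#20) > 878 (#25) > …
#7 wins with the top bid; all bids are sunk regardless.

#7 pays $4,099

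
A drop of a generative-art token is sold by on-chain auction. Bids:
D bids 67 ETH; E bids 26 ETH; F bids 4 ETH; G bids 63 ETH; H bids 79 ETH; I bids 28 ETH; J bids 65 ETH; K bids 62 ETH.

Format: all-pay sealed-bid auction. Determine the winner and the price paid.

All-pay sealed-bid auction: the highest bidder wins the item, but every bidder pays their own bid.
Bids in order: 79 (H) > 67 (D) > 65 (J) > 63 (G) > 62 (K) > 28 (I) > …
H wins with the top bid; all bids are sunk regardless.

H pays 79 ETH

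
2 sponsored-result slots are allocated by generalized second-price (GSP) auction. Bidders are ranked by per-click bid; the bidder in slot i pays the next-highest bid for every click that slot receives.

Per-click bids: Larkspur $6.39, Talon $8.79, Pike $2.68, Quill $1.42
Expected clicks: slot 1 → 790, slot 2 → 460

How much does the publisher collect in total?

Per-click bids in order: $8.79 (Talon) > $6.39 (Larkspur) > $2.68 (Pike) > …
Slot 1: Talon pays $6.39 × 790 = $5048.10
Slot 2: Larkspur pays $2.68 × 460 = $1232.80
Total = $6280.90

Total revenue: $6280.90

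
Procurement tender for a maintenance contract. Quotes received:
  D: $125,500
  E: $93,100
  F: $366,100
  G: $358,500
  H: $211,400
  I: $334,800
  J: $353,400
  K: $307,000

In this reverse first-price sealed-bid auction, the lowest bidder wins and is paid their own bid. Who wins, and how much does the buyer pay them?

Bids ranked: 93,100 (E) < 125,500 (D) < 211,400 (H) < 307,000 (K) < 334,800 (I) < 353,400 (J) < …
E has the lowest bid and is paid exactly that: $93,100.

E is paid $93,100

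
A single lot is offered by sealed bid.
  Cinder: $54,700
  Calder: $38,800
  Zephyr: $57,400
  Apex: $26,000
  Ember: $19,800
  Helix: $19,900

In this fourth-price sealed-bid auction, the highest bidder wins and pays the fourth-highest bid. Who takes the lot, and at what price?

Zephyr pays $26,000

Bids in order: 57,400 (Zephyr) > 54,700 (Cinder) > 38,800 (Calder) > 26,000 (Apex) > 19,900 (Helix) > 19,800 (Ember)
Zephyr wins; payment is bid #4 in the ranking = $26,000.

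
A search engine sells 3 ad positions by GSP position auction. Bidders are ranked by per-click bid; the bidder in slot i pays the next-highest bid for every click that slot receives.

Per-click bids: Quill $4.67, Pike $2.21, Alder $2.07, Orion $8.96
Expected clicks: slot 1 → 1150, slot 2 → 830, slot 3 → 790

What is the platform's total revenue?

Ranked by bid: $8.96 (Orion) > $4.67 (Quill) > $2.21 (Pike) > $2.07 (Alder)
Slot 1: Orion pays $4.67 × 1150 = $5370.50
Slot 2: Quill pays $2.21 × 830 = $1834.30
Slot 3: Pike pays $2.07 × 790 = $1635.30
Total = $8840.10

Total revenue: $8840.10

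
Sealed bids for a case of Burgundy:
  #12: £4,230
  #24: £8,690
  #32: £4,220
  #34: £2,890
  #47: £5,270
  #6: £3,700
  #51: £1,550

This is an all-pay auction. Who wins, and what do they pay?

#24 pays £8,690

Sorting bids: 8,690 (#24) > 5,270 (#47) > 4,230 (#12) > 4,220 (#32) > 3,700 (#6) > 2,890 (#34) > …
#24 is highest and takes the item; every bidder forfeits their bid.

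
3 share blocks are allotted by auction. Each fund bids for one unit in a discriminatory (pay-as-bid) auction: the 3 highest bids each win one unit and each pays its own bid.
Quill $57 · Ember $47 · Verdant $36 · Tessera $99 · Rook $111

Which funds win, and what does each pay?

Sorting: 111 (Rook), 99 (Tessera), 57 (Quill), 47 (Ember), 36 (Verdant)
Top 3: Rook, Tessera, Quill.
Each winner pays its own bid: Rook $111, Tessera $99, Quill $57.

Rook $111, Tessera $99, Quill $57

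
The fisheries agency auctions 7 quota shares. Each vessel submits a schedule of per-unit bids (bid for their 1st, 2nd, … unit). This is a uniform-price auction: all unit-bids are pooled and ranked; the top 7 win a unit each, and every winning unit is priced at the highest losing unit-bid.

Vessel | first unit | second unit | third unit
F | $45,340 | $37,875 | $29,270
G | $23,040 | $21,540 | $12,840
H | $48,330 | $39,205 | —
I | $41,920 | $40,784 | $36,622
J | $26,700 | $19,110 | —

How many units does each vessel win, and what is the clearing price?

F 2, H 2, I 3; clearing price $29,270

Pooled unit-bids ranked (top 7): 48,330 (H-1), 45,340 (F-1), 41,920 (I-1), 40,784 (I-2), 39,205 (H-2), 37,875 (F-2), 36,622 (I-3)
First bid not allocated: $29,270.
Allocation: F 2, H 2, I 3.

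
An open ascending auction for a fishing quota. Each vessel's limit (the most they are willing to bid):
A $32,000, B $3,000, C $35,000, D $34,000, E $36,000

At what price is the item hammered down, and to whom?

E wins at $35,000

Limits ranked: 36,000 (E) > 35,000 (C) > 34,000 (D) > 32,000 (A) > 3,000 (B)
Once the price passes $35,000, only E is left; the hammer falls at C's limit of $35,000.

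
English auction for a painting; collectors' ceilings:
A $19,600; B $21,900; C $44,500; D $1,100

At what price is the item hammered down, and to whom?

Limits ranked: 44,500 (C) > 21,900 (B) > 19,600 (A) > 1,100 (D)
Once the price passes $21,900, only C is left; the hammer falls at B's limit of $21,900.

C wins at $21,900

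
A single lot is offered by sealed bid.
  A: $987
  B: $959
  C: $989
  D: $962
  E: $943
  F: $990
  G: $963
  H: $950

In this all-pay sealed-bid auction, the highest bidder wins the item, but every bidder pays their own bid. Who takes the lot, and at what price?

Bids ranked: 990 (F) > 989 (C) > 987 (A) > 963 (G) > 962 (D) > 959 (B) > …
F wins with the top bid; all bids are sunk regardless.

F pays $990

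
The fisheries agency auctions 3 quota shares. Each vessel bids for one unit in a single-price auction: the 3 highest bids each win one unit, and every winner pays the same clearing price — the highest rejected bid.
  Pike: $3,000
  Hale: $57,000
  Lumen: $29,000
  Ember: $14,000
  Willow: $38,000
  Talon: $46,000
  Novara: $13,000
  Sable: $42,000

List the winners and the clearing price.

Hale, Talon, Sable; each pays $38,000

Ordering the bids: 57,000 (Hale), 46,000 (Talon), 42,000 (Sable), 38,000 (Willow), 29,000 (Lumen), …
Winners (3 units): Hale, Talon, Sable.
Highest unsuccessful bid: $38,000 → clearing price.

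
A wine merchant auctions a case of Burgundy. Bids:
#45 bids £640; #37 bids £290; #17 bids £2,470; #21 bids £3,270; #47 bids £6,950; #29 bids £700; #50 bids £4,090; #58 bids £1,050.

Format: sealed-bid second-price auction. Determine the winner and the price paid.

Bids in order: 6,950 (#47) > 4,090 (#50) > 3,270 (#21) > 2,470 (#17) > 1,050 (#58) > 700 (#29) > …
#47 wins with the highest bid; price is set by the runner-up at £4,090.

#47 pays £4,090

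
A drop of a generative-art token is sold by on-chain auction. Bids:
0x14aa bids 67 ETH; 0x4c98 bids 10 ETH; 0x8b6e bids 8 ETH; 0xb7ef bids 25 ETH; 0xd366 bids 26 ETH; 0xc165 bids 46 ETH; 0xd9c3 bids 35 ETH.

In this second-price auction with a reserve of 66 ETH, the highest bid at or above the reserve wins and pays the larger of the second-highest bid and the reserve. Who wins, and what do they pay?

0x14aa pays 66 ETH

Rule: the highest bid at or above the reserve wins and pays the larger of the second-highest bid and the reserve.
Bids ranked: 67 (0x14aa) > 46 (0xc165) > 35 (0xd9c3) > 26 (0xd366) > 25 (0xb7ef) > 10 (0x4c98) > …
0x14aa has the top bid at or above the reserve (67 ETH).
Second-highest bid 46 ETH is below the reserve 66 ETH, so the reserve binds → payment 66 ETH.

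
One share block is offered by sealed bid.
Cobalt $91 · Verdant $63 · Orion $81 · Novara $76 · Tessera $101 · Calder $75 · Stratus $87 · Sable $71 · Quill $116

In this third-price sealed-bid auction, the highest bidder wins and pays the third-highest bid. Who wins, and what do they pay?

Quill pays $91

Bids in order: 116 (Quill) > 101 (Tessera) > 91 (Cobalt) > 87 (Stratus) > 81 (Orion) > 76 (Novara) > …
Quill is highest; pays the third-highest bid, $91.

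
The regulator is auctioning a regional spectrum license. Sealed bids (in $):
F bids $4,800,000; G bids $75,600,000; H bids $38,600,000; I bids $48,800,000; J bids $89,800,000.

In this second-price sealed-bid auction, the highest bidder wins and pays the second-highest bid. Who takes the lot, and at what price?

J pays $75,600,000

Rule: the highest bidder wins and pays the second-highest bid.
Bids ranked: 89,800,000 (J) > 75,600,000 (G) > 48,800,000 (I) > 38,600,000 (H) > 4,800,000 (F)
J wins with the highest bid; price is set by the runner-up at $75,600,000.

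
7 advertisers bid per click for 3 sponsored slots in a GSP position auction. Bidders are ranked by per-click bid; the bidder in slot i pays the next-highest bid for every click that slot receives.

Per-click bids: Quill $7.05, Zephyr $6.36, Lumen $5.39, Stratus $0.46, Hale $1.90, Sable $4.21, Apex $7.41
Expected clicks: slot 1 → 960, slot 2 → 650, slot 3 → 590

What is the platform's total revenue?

Ranked by bid: $7.41 (Apex) > $7.05 (Quill) > $6.36 (Zephyr) > $5.39 (Lumen) > …
Slot 1: Apex pays $7.05 × 960 = $6768.00
Slot 2: Quill pays $6.36 × 650 = $4134.00
Slot 3: Zephyr pays $5.39 × 590 = $3180.10
Total = $14082.10

Total revenue: $14082.10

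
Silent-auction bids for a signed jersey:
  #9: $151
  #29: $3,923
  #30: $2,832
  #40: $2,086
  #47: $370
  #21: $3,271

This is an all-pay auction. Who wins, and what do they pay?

Sorting bids: 3,923 (#29) > 3,271 (#21) > 2,832 (#30) > 2,086 (#40) > 370 (#47) > 151 (#9)
#29 is highest and takes the item; every bidder forfeits their bid.

#29 pays $3,923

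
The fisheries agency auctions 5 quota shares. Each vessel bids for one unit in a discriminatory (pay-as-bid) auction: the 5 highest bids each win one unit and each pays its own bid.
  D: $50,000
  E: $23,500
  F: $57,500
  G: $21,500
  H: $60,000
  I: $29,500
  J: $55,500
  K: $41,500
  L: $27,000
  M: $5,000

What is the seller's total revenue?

Sorting: 60,000 (H), 57,500 (F), 55,500 (J), 50,000 (D), 41,500 (K), 29,500 (I), 27,000 (L), …
Top 5: H, F, J, D, K.
Total revenue = 60,000 + 57,500 + 55,500 + 50,000 + 41,500 = $264,500.

Total revenue: $264,500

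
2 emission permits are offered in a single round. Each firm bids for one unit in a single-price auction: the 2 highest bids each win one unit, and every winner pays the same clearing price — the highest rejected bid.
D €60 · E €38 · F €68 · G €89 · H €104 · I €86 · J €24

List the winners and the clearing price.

Sorting: 104 (H), 89 (G), 86 (I), 68 (F), …
Winners (2 units): H, G.
Highest unsuccessful bid: €86 → clearing price.

H, G; each pays €86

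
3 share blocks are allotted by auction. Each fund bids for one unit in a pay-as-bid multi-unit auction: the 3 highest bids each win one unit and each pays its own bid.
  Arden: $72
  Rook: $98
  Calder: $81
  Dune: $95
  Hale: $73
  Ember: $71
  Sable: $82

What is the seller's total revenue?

Bids ranked high→low: 98 (Rook), 95 (Dune), 82 (Sable), 81 (Calder), 73 (Hale), …
Top 3: Rook, Dune, Sable.
Total revenue = 98 + 95 + 82 = $275.

Total revenue: $275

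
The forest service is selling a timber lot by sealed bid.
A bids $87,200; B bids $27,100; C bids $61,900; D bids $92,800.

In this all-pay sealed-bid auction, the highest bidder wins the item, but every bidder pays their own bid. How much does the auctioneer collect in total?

Total revenue: $269,000

Rule: the highest bidder wins the item, but every bidder pays their own bid.
Sorting bids: 92,800 (D) > 87,200 (A) > 61,900 (C) > 27,100 (B)
Every bidder forfeits their bid regardless of winning.
Revenue = 87,200 + 27,100 + 61,900 + 92,800 = $269,000.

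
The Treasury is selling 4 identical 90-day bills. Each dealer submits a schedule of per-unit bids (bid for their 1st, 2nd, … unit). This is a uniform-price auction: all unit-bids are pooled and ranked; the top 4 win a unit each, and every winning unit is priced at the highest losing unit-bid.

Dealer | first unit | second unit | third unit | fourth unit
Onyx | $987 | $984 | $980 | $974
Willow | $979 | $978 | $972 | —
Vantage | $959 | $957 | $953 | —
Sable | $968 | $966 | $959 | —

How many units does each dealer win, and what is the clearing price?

Onyx 3, Willow 1; clearing price $978

All unit-bids, highest first — top 4: 987 (Onyx-1), 984 (Onyx-2), 980 (Onyx-3), 979 (Willow-1)
The (k+1)-th unit-bid is $978.
Allocation: Onyx 3, Willow 1.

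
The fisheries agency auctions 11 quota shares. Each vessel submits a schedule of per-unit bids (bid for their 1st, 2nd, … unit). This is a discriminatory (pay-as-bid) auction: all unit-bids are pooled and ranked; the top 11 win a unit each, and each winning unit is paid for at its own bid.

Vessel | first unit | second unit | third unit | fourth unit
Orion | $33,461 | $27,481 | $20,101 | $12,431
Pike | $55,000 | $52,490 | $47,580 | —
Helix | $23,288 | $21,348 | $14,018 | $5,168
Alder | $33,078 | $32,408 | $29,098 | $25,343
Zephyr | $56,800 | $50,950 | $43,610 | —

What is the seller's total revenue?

Total revenue: $461,956

Pooled unit-bids ranked (top 11): 56,800 (Zephyr-1), 55,000 (Pike-1), 52,490 (Pike-2), 50,950 (Zephyr-2), 47,580 (Pike-3), 43,610 (Zephyr-3), 33,461 (Orion-1), 33,078 (Alder-1), 32,408 (Alder-2), 29,098 (Alder-3), 27,481 (Orion-2)
Next rejected bid: $25,343 (not a price — pay-as-bid).
Each winning unit pays its own bid.
Revenue = 56,800 + 55,000 + 52,490 + 50,950 + 47,580 + 43,610 + 33,461 + 33,078 + 32,408 + 29,098 + 27,481 = $461,956.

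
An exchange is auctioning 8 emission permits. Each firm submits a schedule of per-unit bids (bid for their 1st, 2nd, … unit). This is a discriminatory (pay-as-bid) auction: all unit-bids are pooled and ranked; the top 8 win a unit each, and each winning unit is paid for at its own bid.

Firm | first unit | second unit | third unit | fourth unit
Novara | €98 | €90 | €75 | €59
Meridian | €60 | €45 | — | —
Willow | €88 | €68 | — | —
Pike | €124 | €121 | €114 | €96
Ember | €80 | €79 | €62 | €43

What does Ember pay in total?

Ember pays €80

All unit-bids, highest first — top 8: 124 (Pike-1), 121 (Pike-2), 114 (Pike-3), 98 (Novara-1), 96 (Pike-4), 90 (Novara-2), 88 (Willow-1), 80 (Ember-1)
Next rejected bid: €79 (not a price — pay-as-bid).
Ember's winning unit-bids: 80 = €80.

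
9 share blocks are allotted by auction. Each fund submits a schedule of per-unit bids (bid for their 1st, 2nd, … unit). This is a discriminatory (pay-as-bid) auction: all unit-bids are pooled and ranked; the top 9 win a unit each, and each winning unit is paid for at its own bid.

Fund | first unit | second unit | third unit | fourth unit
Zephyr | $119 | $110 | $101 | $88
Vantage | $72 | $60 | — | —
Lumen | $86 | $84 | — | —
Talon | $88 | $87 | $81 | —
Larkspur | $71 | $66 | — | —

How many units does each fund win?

All unit-bids, highest first — top 9: 119 (Zephyr-1), 110 (Zephyr-2), 101 (Zephyr-3), 88 (Zephyr-4), 88 (Talon-1), 87 (Talon-2), 86 (Lumen-1), 84 (Lumen-2), 81 (Talon-3)
Next rejected bid: $72 (not a price — pay-as-bid).
Allocation: Lumen 2, Talon 3, Zephyr 4.

Lumen 2, Talon 3, Zephyr 4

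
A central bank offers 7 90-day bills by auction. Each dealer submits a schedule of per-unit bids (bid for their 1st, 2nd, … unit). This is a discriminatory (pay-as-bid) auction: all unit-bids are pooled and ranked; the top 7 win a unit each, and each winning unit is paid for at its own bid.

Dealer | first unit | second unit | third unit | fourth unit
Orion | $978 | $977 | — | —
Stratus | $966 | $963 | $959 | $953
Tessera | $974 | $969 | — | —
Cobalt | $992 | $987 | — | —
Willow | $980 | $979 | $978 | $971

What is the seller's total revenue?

Total revenue: $6,871

Merging the schedules and taking the best 7: 992 (Cobalt-1), 987 (Cobalt-2), 980 (Willow-1), 979 (Willow-2), 978 (Orion-1), 978 (Willow-3), 977 (Orion-2)
Next rejected bid: $974 (not a price — pay-as-bid).
Each winning unit pays its own bid.
Revenue = 992 + 987 + 980 + 979 + 978 + 978 + 977 = $6,871.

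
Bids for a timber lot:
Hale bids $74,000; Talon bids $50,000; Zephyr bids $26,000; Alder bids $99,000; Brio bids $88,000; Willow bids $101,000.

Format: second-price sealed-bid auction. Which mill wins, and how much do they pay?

Second-price sealed-bid auction: the highest bidder wins and pays the second-highest bid.
Bids ranked: 101,000 (Willow) > 99,000 (Alder) > 88,000 (Brio) > 74,000 (Hale) > 50,000 (Talon) > 26,000 (Zephyr)
Second-price: Willow pays Alder's bid of $99,000.

Willow pays $99,000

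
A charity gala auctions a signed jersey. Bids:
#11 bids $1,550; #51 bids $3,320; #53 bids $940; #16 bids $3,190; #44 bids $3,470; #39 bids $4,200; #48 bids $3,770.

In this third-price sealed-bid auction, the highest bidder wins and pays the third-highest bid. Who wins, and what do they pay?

#39 pays $3,470

Bids in order: 4,200 (#39) > 3,770 (#48) > 3,470 (#44) > 3,320 (#51) > 3,190 (#16) > 1,550 (#11) > …
#39 is highest; pays the third-highest bid, $3,470.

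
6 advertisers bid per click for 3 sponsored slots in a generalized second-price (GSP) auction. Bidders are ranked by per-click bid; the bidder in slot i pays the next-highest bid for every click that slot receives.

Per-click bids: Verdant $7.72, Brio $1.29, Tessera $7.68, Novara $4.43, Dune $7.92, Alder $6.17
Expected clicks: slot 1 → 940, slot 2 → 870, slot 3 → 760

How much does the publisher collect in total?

Total revenue: $18627.60

Per-click bids in order: $7.92 (Dune) > $7.72 (Verdant) > $7.68 (Tessera) > $6.17 (Alder) > …
Slot 1: Dune pays $7.72 × 940 = $7256.80
Slot 2: Verdant pays $7.68 × 870 = $6681.60
Slot 3: Tessera pays $6.17 × 760 = $4689.20
Total = $18627.60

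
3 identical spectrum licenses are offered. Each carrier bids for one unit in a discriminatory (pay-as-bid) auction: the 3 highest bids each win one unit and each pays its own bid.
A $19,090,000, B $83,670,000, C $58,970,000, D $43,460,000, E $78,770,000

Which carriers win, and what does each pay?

Ordering the bids: 83,670,000 (B), 78,770,000 (E), 58,970,000 (C), 43,460,000 (D), 19,090,000 (A)
Winners (3 units): B, E, C.
Each winner pays its own bid: B $83,670,000, E $78,770,000, C $58,970,000.

B $83,670,000, E $78,770,000, C $58,970,000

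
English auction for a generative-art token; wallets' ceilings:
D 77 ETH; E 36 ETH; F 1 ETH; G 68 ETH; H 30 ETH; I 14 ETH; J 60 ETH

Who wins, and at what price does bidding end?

D wins at 68 ETH

Open ascending-bid auction: the price rises until one bidder remains; the winner pays the price at which the last rival dropped out.
Sorting limits: 77 (D) > 68 (G) > 60 (J) > 36 (E) > 30 (H) > 14 (I) > …
G is the last rival to drop out, at 68 ETH; D remains and wins at that price.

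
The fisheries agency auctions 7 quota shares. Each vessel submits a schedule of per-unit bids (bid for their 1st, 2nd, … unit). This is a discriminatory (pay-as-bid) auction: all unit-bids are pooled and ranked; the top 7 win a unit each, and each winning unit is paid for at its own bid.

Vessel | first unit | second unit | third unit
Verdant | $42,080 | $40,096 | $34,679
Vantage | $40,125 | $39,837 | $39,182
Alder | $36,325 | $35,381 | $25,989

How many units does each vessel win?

All unit-bids, highest first — top 7: 42,080 (Verdant-1), 40,125 (Vantage-1), 40,096 (Verdant-2), 39,837 (Vantage-2), 39,182 (Vantage-3), 36,325 (Alder-1), 35,381 (Alder-2)
Next rejected bid: $34,679 (not a price — pay-as-bid).
Allocation: Alder 2, Vantage 3, Verdant 2.

Alder 2, Vantage 3, Verdant 2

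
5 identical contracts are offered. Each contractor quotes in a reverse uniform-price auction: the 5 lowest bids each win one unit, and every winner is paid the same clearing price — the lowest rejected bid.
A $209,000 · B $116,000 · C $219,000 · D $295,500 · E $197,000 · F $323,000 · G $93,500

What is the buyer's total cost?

Sorting: 93,500 (G), 116,000 (B), 197,000 (E), 209,000 (A), 219,000 (C), 295,500 (D), 323,000 (F)
Lowest 5: G, B, E, A, C.
Lowest unsuccessful bid: $295,500 → clearing price.
Total cost = 5 × $295,500 = $1,477,500.

Total cost: $1,477,500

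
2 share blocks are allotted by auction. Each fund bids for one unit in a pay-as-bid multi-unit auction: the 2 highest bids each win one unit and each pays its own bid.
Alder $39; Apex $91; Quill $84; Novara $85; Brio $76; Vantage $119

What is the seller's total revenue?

Total revenue: $210

Ordering the bids: 119 (Vantage), 91 (Apex), 85 (Novara), 84 (Quill), …
Top 2: Vantage, Apex.
Total revenue = 119 + 91 = $210.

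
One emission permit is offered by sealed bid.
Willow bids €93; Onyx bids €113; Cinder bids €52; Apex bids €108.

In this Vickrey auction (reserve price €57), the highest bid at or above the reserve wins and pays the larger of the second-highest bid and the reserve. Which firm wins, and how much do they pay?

Vickrey auction (reserve price €57): the highest bid at or above the reserve wins and pays the larger of the second-highest bid and the reserve.
Bids in order: 113 (Onyx) > 108 (Apex) > 93 (Willow) > 52 (Cinder)
Highest eligible bid: Onyx at €113.
Second-highest bid €108 exceeds the reserve €57 → payment €108.

Onyx pays €108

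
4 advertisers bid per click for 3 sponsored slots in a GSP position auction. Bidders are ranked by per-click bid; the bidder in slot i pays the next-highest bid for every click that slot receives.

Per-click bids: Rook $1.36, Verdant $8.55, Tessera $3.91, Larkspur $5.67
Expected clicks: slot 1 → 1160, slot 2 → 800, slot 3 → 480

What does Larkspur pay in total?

Larkspur pays $3128.00

Ranked by bid: $8.55 (Verdant) > $5.67 (Larkspur) > $3.91 (Tessera) > $1.36 (Rook)
Larkspur holds slot 2 → pays next bid $3.91 × 800 clicks = $3128.00.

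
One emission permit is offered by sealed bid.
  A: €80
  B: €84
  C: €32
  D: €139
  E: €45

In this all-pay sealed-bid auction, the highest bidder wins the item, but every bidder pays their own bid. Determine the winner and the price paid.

Rule: the highest bidder wins the item, but every bidder pays their own bid.
Sorting bids: 139 (D) > 84 (B) > 80 (A) > 45 (E) > 32 (C)
D wins with the top bid; all bids are sunk regardless.

D pays €139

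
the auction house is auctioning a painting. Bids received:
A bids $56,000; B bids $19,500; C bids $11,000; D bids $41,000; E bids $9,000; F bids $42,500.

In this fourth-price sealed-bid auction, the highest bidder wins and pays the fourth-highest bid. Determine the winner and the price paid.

Bids ranked: 56,000 (A) > 42,500 (F) > 41,000 (D) > 19,500 (B) > 11,000 (C) > 9,000 (E)
A is highest; pays the fourth-highest bid, $19,500.

A pays $19,500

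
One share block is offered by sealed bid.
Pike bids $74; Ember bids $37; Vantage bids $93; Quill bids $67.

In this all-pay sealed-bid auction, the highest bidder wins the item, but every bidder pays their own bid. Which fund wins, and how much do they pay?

Vantage pays $93

Sorting bids: 93 (Vantage) > 74 (Pike) > 67 (Quill) > 37 (Ember)
Vantage wins with the top bid; all bids are sunk regardless.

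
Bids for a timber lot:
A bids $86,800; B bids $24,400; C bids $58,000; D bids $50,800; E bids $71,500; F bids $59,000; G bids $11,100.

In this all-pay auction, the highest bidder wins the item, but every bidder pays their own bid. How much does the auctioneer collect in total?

Sorting bids: 86,800 (A) > 71,500 (E) > 59,000 (F) > 58,000 (C) > 50,800 (D) > 24,400 (B) > …
Every bidder forfeits their bid regardless of winning.
Revenue = 86,800 + 24,400 + 58,000 + 50,800 + 71,500 + 59,000 + 11,100 = $361,600.

Total revenue: $361,600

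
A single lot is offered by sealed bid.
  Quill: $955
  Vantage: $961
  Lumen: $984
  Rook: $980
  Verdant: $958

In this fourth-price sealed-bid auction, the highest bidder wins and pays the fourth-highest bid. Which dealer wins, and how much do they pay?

Bids ranked: 984 (Lumen) > 980 (Rook) > 961 (Vantage) > 958 (Verdant) > 955 (Quill)
Lumen wins; payment is bid #4 in the ranking = $958.

Lumen pays $958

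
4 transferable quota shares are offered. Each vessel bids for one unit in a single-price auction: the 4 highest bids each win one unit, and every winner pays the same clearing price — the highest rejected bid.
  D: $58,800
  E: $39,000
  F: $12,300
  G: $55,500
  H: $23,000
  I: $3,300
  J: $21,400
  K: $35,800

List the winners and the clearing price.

Bids ranked high→low: 58,800 (D), 55,500 (G), 39,000 (E), 35,800 (K), 23,000 (H), 21,400 (J), …
Winners (4 units): D, G, E, K.
First losing bid is H's $23,000, which sets the uniform price.

D, G, E, K; each pays $23,000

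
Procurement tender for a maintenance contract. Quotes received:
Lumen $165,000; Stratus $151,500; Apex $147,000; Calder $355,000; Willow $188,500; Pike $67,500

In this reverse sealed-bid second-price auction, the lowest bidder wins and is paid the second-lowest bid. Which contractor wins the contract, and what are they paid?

Sorting bids: 67,500 (Pike) < 147,000 (Apex) < 151,500 (Stratus) < 165,000 (Lumen) < 188,500 (Willow) < 355,000 (Calder)
Pike wins with the lowest bid; price is set by the runner-up at $147,000.

Pike is paid $147,000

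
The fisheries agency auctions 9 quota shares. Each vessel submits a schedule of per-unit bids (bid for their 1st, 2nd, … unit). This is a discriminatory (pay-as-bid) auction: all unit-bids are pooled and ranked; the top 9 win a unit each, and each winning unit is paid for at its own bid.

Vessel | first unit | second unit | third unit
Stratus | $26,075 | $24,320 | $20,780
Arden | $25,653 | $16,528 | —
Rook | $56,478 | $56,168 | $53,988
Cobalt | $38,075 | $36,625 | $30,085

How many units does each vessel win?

Arden 1, Cobalt 3, Rook 3, Stratus 2

All unit-bids, highest first — top 9: 56,478 (Rook-1), 56,168 (Rook-2), 53,988 (Rook-3), 38,075 (Cobalt-1), 36,625 (Cobalt-2), 30,085 (Cobalt-3), 26,075 (Stratus-1), 25,653 (Arden-1), 24,320 (Stratus-2)
Next rejected bid: $20,780 (not a price — pay-as-bid).
Allocation: Arden 1, Cobalt 3, Rook 3, Stratus 2.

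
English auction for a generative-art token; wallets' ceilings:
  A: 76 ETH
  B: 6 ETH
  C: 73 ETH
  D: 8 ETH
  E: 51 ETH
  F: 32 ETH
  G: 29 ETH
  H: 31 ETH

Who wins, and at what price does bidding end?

A wins at 73 ETH

Open ascending-bid auction: the price rises until one bidder remains; the winner pays the price at which the last rival dropped out.
Sorting limits: 76 (A) > 73 (C) > 51 (E) > 32 (F) > 31 (H) > 29 (G) > …
Once the price passes 73 ETH, only A is left; the hammer falls at C's limit of 73 ETH.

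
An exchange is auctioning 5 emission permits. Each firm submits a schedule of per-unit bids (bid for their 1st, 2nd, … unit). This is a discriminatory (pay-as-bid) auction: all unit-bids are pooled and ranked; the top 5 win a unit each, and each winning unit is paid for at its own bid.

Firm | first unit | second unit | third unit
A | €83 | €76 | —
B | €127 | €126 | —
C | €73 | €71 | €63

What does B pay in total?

All unit-bids, highest first — top 5: 127 (B-1), 126 (B-2), 83 (A-1), 76 (A-2), 73 (C-1)
Next rejected bid: €71 (not a price — pay-as-bid).
B's winning unit-bids: 127 + 126 = €253.

B pays €253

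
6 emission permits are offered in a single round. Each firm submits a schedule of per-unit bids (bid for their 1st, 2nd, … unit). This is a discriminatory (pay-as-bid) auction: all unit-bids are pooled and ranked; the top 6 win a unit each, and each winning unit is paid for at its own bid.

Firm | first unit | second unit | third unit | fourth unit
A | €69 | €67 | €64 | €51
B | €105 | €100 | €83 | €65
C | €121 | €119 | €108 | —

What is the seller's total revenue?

Total revenue: €636

Pooled unit-bids ranked (top 6): 121 (C-1), 119 (C-2), 108 (C-3), 105 (B-1), 100 (B-2), 83 (B-3)
Next rejected bid: €69 (not a price — pay-as-bid).
Each winning unit pays its own bid.
Revenue = 121 + 119 + 108 + 105 + 100 + 83 = €636.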